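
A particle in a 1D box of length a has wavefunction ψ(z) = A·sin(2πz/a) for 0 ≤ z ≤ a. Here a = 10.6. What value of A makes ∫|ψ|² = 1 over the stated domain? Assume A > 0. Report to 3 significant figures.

The normalization condition is ∫|ψ|² dz = 1 from 0 to a.
Carrying out the integral gives A² · a/2.
So A² = (a/2)^(−1).
Plugging in a = 10.6 yields A = 0.4344.

A ≈ 0.434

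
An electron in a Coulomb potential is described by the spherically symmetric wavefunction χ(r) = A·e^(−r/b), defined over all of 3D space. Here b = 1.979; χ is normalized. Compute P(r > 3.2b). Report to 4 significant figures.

P = ∫ |χ|² 4πr² dr over r > 3.2b.
A² is fixed by ∫₀^∞ 4πr²|χ|² dr = 1, i.e. A² = (π·b^3)^(−1).
Let u = r/b; then A², 4π and the length scale all cancel, so P = ∫_{3.2}^{∞} u^2·e^(-2·u) du ÷ ∫_{0}^{∞} u^2·e^(-2·u) du.
Using ∫ u^2·e^(-2·u) du = -(2·u^2 + 2·u + 1)·e^(-2·u)/4, the numerator is 697·e^(-32/5)/100 and the denominator is 1/4.
This evaluates to P = 0.046324.

P ≈ 0.04632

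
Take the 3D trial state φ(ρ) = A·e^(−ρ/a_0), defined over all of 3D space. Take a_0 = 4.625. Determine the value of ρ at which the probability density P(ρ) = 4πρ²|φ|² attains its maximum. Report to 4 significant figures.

ρ ≈ 4.625

Set d/dρ [P(ρ) = 4πρ²|φ|²] = 0 and solve for ρ > 0.
Solving yields ρ = a_0.
With a_0 = 4.625, the most probable radial distance is 4.6250.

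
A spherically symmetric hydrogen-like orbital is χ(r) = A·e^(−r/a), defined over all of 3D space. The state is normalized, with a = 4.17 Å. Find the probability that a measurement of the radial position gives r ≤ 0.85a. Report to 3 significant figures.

With dV = 4πr²dr, the probability is ∫|χ|² dV over r ≤ 0.85a.
A² is fixed by ∫₀^∞ 4πr²|χ|² dr = 1, i.e. A² = (π·a^3)^(−1).
Substituting u = r/a, A², 4π and the length scale all cancel in the ratio: P = ∫_{0}^{0.85} u^2·e^(-2·u) du / ∫_{0}^{∞} u^2·e^(-2·u) du.
With ∫ u^2·e^(-2·u) du = -(2·u^2 + 2·u + 1)·e^(-2·u)/4 + C, the region integral is 1/4 - 829·e^(-17/10)/800 and the full one is 1/4.
The region integral divided by the full integral gives P = 0.2428.

P ≈ 0.243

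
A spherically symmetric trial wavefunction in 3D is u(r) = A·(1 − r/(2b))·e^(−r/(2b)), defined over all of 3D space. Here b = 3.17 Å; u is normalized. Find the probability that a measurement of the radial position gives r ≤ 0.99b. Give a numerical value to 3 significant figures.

P ≈ 0.0339

With dV = 4πr²dr, the probability is ∫|u|² dV over r ≤ 0.99b.
The full normalization integral is A²·[8·π·b^3] = 1, fixing A².
In terms of t = r/b (A², 4π and the length scale all cancel between numerator and denominator), P = [∫_{0}^{0.99} t^2·(1 - t/2)^2·e^(-t) dt] / [∫_{0}^{∞} t^2·(1 - t/2)^2·e^(-t) dt].
An antiderivative of t^2·(1 - t/2)^2·e^(-t) is -(t^4/4 + t^2 + 2·t + 2)·e^(-t); evaluating from 0 to 0.99 gives ≈ 0.067709, while the full integral is 2.
The region integral divided by the full integral gives P = 0.03385.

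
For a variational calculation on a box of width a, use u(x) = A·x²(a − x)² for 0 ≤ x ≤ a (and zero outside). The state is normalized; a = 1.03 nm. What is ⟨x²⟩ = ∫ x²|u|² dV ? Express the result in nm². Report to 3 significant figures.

⟨x^2⟩ ≈ 0.289 nm^2

⟨x²⟩ = ∫ x^2 |u|² dx over the full domain.
Evaluating both integrals, ⟨x²⟩ = 3·a^2/11.
Putting a = 1.03 gives 0.2893.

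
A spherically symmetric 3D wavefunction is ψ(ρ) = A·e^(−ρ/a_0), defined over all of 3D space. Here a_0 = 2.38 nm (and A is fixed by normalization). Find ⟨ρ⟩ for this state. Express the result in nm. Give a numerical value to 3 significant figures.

The expectation value is the |ψ|²-weighted average of ρ: ∫ ρ|ψ|² 4πρ² dρ.
Since the A² factors cancel between numerator and denominator, ⟨ρ⟩ = 3·a_0/2.
Putting a_0 = 2.38 gives 3.570.

⟨ρ⟩ ≈ 3.57 nm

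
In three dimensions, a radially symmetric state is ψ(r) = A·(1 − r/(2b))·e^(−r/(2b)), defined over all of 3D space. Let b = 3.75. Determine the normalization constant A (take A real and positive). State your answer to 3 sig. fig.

Require ∫ |ψ|² 4πr² dr = 1 over the whole domain.
(Spherical symmetry: dV = 4πr² dr.)
Using ∫₀^∞ rⁿ e^(−αr) dr = n!/αⁿ⁺¹, with ψ = A·(1 − r/(2b))·e^(−r/(2b)), the integral evaluates to A²·[8·π·b^3].
So A² = (8·π·b^3)^(−1).
Plugging in b = 3.75 yields A = 0.02747.

A ≈ 0.0275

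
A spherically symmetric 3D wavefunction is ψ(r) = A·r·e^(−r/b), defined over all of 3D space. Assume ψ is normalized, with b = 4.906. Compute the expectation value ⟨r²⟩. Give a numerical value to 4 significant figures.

⟨r^2⟩ ≈ 180.5

By definition ⟨r²⟩ = ∫ r^2 |ψ(r)|² 4πr² dr.
Recall ∫₀^∞ r^m e^(−r/β) dr = m!·β^(m+1), since the A² factors cancel between numerator and denominator, ⟨r²⟩ = 15·b^2/2.
Putting b = 4.906 gives 180.52.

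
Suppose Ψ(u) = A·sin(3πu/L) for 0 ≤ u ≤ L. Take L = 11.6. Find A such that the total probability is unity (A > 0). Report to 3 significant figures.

A ≈ 0.415

Normalization requires ∫|Ψ|² du = 1, integrated from 0 to L.
Using sin²θ = (1 − cos 2θ)/2, carrying out the integral gives A² · L/2.
Hence A² = 1/[L/2].
Substituting L = 11.6 gives A² = 0.1724, so A = 0.4152.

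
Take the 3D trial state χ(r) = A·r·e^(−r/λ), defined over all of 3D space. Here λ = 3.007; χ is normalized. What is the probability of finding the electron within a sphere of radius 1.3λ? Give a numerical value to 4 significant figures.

P ≈ 0.1226

P = ∫ |χ|² 4πr² dr over r ≤ 1.3λ.
A² is fixed by ∫₀^∞ 4πr²|χ|² dr = 1, i.e. A² = (3·π·λ^5)^(−1).
Let u = r/λ; then A², 4π and the length scale all cancel, so P = ∫_{0}^{1.3} u^4·e^(-2·u) du ÷ ∫_{0}^{∞} u^4·e^(-2·u) du.
An antiderivative of u^4·e^(-2·u) is -(u^4/2 + u^3 + 3·u^2/2 + 3·u/2 + 3/4)·e^(-2·u); evaluating from 0 to 1.3 gives ≈ 0.0919324, while the full integral is 3/4.
This evaluates to P = 0.12258.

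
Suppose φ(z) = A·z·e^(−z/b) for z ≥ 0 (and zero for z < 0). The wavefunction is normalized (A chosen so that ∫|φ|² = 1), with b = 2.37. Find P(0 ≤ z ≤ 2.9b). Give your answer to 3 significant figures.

P ≈ 0.928

|φ|² is the probability density, so P = ∫_{0}^{2.9b} |φ|² dz.
With A² fixed by ∫|φ|² = 1, i.e. A² = (b^3/4)^(−1), substitute and integrate.
Let u = z/b; then A² and the length scale cancel, so P = ∫_{0}^{2.9} u^2·e^(-2·u) du ÷ ∫_{0}^{∞} u^2·e^(-2·u) du.
With ∫ u^2·e^(-2·u) du = -(2·u^2 + 2·u + 1)·e^(-2·u)/4 + C, the region integral is 1/4 - 1181·e^(-29/5)/200 and the full one is 1/4.
Taking the ratio, P = 0.9285.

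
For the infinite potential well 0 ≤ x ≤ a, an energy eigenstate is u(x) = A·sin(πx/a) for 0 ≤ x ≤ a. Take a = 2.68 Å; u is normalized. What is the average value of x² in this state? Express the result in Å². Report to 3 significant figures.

⟨x^2⟩ ≈ 2.03 Å^2

The expectation value is the |u|²-weighted average of x^2: ∫ x^2|u|² dx.
With ∫₀^a sin²(nπx/a) dx = a/2, evaluating both integrals, ⟨x²⟩ = -a^2/(2·π^2) + a^2/3.
With a = 2.68, ⟨x^2⟩ = 2.030.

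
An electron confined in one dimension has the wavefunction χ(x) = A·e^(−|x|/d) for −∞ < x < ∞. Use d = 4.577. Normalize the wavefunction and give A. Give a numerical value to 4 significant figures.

A ≈ 0.4674

The normalization condition is ∫|χ|² dx = 1 from −∞ to ∞.
With ∫₀^∞ x^0 e^(−αx) dx = 0!/α^1, the integral (without the A² prefactor) comes out to d.
Setting this equal to 1 gives A² = 1/(d).
With d = 4.577: A² = 0.21848 and A = 0.46742.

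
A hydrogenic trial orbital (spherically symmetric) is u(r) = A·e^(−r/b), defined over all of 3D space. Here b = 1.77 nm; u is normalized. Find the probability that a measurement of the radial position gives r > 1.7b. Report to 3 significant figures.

P = ∫ |u|² 4πr² dr over r > 1.7b.
Normalization gives A² = 1/(π·b^3).
Substituting t = r/b, A², 4π and the length scale all cancel in the ratio: P = ∫_{1.7}^{∞} t^2·e^(-2·t) dt / ∫_{0}^{∞} t^2·e^(-2·t) dt.
With ∫ t^2·e^(-2·t) dt = -(2·t^2 + 2·t + 1)·e^(-2·t)/4 + C, the region integral is 509·e^(-17/5)/200 and the full one is 1/4.
Taking the ratio yields P = 0.3397.

P ≈ 0.340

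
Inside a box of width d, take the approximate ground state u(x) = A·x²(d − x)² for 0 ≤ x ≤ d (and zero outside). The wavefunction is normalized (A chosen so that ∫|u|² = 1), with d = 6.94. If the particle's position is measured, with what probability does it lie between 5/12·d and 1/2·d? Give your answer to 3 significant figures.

P ≈ 0.198

The probability is P = ∫ |u|² dx over [5/12·d, 1/2·d].
With A² fixed by ∫|u|² = 1, i.e. A² = (d^9/630)^(−1), substitute and integrate.
Let t = x/d; then A² and the length scale cancel, so P = ∫_{5/12}^{1/2} t^4·(1 - t)^4 dt ÷ ∫_{0}^{1} t^4·(1 - t)^4 dt.
An antiderivative of t^4·(1 - t)^4 is t^5·(70·t^4 - 315·t^3 + 540·t^2 - 420·t + 126)/630; evaluating from 5/12 to 1/2 gives ≈ 0.00031376, while the full integral is 1/630.
This works out to P = 0.1977.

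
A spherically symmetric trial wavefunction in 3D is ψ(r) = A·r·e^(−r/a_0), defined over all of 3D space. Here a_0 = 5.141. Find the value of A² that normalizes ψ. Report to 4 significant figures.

Require ∫ |ψ|² 4πr² dr = 1 over the whole domain.
In 3D with spherical symmetry the volume element is 4πr² dr.
Using ∫₀^∞ rⁿ e^(−αr) dr = n!/αⁿ⁺¹, ∫|ψ|² 4πr² dr = A²·(3·π·a_0^5).
Setting this equal to 1 gives A² = 1/(3·π·a_0^5).
With a_0 = 5.141: A² = 0.000029545 and A = 0.0054356.

A^2 ≈ 0.00002955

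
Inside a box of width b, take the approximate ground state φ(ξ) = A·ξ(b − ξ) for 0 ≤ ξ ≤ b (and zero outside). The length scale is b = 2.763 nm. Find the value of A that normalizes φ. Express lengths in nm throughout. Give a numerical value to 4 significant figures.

A ≈ 0.4316 nm^(-5/2)

Require ∫ |φ|² dξ = 1 over the whole domain.
The integral (without the A² prefactor) comes out to b^5/30.
Plugging in b = 2.763 yields A = 0.43163.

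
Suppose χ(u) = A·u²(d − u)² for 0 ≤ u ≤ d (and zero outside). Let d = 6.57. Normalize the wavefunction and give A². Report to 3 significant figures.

A^2 ≈ 0.0000276

Require ∫ |χ|² du = 1 over the whole domain.
Expanding the polynomial and integrating term by term, with χ = A·u²(d − u)², the integral evaluates to A²·[d^9/630].
Substituting d = 6.57 gives A² = 0.00002762, so A = 0.005256.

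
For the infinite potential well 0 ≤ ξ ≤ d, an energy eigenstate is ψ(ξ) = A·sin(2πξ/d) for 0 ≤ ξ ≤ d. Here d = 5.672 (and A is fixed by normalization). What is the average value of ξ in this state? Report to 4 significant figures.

By definition ⟨ξ⟩ = ∫ ξ |ψ(ξ)|² dξ.
The ratio of the moment integral to the normalization integral gives ⟨ξ⟩ = d/2.
Putting d = 5.672 gives 2.8360.

⟨ξ⟩ ≈ 2.836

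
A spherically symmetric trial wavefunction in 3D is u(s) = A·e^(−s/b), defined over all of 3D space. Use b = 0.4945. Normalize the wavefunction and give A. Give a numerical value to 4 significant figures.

A ≈ 1.622

Normalization requires ∫|u|² 4πs² ds = 1, integrated from 0 to ∞.
Using ∫₀^∞ sⁿ e^(−αs) ds = n!/αⁿ⁺¹, the integral (without the A² prefactor) comes out to π·b^3.
Setting this equal to 1 gives A² = 1/(π·b^3).
Plugging in b = 0.4945 yields A = 1.6225.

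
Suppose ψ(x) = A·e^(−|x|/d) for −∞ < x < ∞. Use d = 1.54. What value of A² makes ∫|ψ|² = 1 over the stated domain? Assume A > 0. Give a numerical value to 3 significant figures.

A^2 ≈ 0.649

We need A² ∫|f|² dx = 1, taking the integral from −∞ to ∞.
With ψ = A·e^(−|x|/d), the integral evaluates to A²·[d].
Substituting d = 1.54 gives A² = 0.6494, so A = 0.8058.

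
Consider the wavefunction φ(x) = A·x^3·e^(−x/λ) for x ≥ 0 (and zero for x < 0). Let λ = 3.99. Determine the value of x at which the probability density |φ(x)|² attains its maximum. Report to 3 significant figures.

x ≈ 12.0

The maximum of |φ(x)|² occurs where its derivative vanishes.
Solving yields x = 3·λ.
With λ = 3.99, the most probable position is 11.97.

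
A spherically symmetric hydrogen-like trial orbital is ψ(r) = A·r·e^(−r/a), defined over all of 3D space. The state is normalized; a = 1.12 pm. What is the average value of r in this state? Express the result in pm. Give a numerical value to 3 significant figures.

By definition ⟨r⟩ = ∫ r |ψ(r)|² 4πr² dr.
The ratio of the moment integral to the normalization integral gives ⟨r⟩ = 5·a/2.
With a = 1.12, ⟨r⟩ = 2.800.

⟨r⟩ ≈ 2.80 pm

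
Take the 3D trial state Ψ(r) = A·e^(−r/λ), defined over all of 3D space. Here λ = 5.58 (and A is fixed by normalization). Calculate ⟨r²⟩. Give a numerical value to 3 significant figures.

⟨r^2⟩ ≈ 93.4

The expectation value is the |Ψ|²-weighted average of r^2: ∫ r^2|Ψ|² 4πr² dr.
Recall ∫₀^∞ r^m e^(−r/β) dr = m!·β^(m+1), the ratio of the moment integral to the normalization integral gives ⟨r²⟩ = 3·λ^2.
With λ = 5.58, ⟨r^2⟩ = 93.41.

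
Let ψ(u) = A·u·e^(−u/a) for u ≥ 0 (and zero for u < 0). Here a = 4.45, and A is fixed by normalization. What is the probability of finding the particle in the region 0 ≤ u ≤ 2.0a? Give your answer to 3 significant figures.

|ψ|² is the probability density, so P = ∫_{0}^{2.0a} |ψ|² du.
Since A² = 1/(a^3/4), this is the region integral divided by the full normalization integral.
Let t = u/a; then A² and the length scale cancel, so P = ∫_{0}^{2.0} t^2·e^(-2·t) dt ÷ ∫_{0}^{∞} t^2·e^(-2·t) dt.
With ∫ t^2·e^(-2·t) dt = -(2·t^2 + 2·t + 1)·e^(-2·t)/4 + C, the region integral is 1/4 - 13·e^(-4)/4 and the full one is 1/4.
The result is P = 0.7619.

P ≈ 0.762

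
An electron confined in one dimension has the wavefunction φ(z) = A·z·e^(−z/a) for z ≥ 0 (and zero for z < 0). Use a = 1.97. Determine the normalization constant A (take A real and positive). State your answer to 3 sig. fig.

The normalization condition is ∫|φ|² dz = 1 from 0 to ∞.
With ∫₀^∞ z^2 e^(−αz) dz = 2!/α^3, carrying out the integral gives A² · a^3/4.
Setting this equal to 1 gives A² = 1/(a^3/4).
Substituting a = 1.97 gives A² = 0.5232, so A = 0.7233.

A ≈ 0.723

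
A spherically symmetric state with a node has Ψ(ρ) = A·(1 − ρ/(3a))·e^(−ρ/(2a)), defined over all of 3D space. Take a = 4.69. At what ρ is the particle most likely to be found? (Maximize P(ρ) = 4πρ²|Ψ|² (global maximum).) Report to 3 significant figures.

Set d/dρ [P(ρ) = 4πρ²|Ψ|²] = 0 and solve for ρ > 0.
Solving yields ρ = a.
With a = 4.69, the most probable radial distance is 4.690.

ρ ≈ 4.69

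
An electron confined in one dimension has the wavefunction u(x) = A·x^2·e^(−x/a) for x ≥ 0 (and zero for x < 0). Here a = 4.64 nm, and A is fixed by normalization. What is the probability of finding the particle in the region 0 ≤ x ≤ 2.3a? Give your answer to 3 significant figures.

P ≈ 0.487

The probability is P = ∫ |u|² dx over [0, 2.3a].
The normalization integral ∫|u|²dx over the whole domain equals 3·a^5/4·A², and A² cancels in the ratio.
In terms of t = x/a (A² and the length scale cancel between numerator and denominator), P = [∫_{0}^{2.3} t^4·e^(-2·t) dt] / [∫_{0}^{∞} t^4·e^(-2·t) dt].
Using ∫ t^4·e^(-2·t) dt = -(t^4/2 + t^3 + 3·t^2/2 + 3·t/2 + 3/4)·e^(-2·t), the numerator is ≈ 0.36507 and the denominator is 3/4.
Taking the ratio, P = 0.4868.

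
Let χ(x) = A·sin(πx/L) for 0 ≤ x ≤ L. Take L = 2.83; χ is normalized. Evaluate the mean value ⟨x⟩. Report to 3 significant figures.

⟨x⟩ ≈ 1.42

By definition ⟨x⟩ = ∫ x |χ(x)|² dx.
Evaluating both integrals, ⟨x⟩ = L/2.
Putting L = 2.83 gives 1.415.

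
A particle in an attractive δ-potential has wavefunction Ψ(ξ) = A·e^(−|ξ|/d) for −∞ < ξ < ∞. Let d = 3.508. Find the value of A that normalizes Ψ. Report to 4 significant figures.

A ≈ 0.5339

Normalization requires ∫|Ψ|² dξ = 1, integrated from −∞ to ∞.
∫|Ψ|² dξ = A²·(d).
Setting this equal to 1 gives A² = 1/(d).
With d = 3.508: A² = 0.28506 and A = 0.53391.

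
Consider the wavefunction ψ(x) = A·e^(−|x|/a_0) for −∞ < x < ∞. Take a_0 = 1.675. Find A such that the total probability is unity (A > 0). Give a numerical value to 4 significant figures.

A ≈ 0.7727

Normalization requires ∫|ψ|² dx = 1, integrated from −∞ to ∞.
Recall ∫₀^∞ x^m e^(−x/β) dx = m!·β^(m+1), ∫|ψ|² dx = A²·(a_0).
So A² = (a_0)^(−1).
Plugging in a_0 = 1.675 yields A = 0.77267.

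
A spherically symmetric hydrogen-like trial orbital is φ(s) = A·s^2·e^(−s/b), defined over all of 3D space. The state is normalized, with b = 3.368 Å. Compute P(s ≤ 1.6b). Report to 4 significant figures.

P ≈ 0.04462

With dV = 4πs²ds, the probability is ∫|φ|² dV over s ≤ 1.6b.
The full normalization integral is A²·[45·π·b^7/2] = 1, fixing A².
Substituting u = s/b, A², 4π and the length scale all cancel in the ratio: P = ∫_{0}^{1.6} u^6·e^(-2·u) du / ∫_{0}^{∞} u^6·e^(-2·u) du.
With ∫ u^6·e^(-2·u) du = -(4·u^6 + 12·u^5 + 30·u^4 + 60·u^3 + 90·u^2 + 90·u + 45)·e^(-2·u)/8 + C, the region integral is ≈ 0.250982 and the full one is 45/8.
Taking the ratio yields P = 0.044619.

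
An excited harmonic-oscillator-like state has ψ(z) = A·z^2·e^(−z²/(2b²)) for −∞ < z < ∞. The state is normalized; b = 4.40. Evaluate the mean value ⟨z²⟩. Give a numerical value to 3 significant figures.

⟨z^2⟩ ≈ 48.4

By definition ⟨z²⟩ = ∫ z^2 |ψ(z)|² dz.
The ratio of the moment integral to the normalization integral gives ⟨z²⟩ = 5·b^2/2.
With b = 4.40, ⟨z^2⟩ = 48.40.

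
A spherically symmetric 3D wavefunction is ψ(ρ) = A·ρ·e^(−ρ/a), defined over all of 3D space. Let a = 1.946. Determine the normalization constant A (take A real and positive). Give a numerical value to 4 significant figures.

Require ∫ |ψ|² 4πρ² dρ = 1 over the whole domain.
With ∫₀^∞ ρ^4 e^(−αρ) dρ = 4!/α^5, the integral (without the A² prefactor) comes out to 3·π·a^5.
With a = 1.946: A² = 0.0038020 and A = 0.061661.

A ≈ 0.06166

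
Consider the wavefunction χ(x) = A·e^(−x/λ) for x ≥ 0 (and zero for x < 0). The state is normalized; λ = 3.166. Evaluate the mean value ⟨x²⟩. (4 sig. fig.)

⟨x^2⟩ ≈ 5.012

The expectation value is the |χ|²-weighted average of x^2: ∫ x^2|χ|² dx.
Recall ∫₀^∞ x^m e^(−x/β) dx = m!·β^(m+1), evaluating both integrals, ⟨x²⟩ = λ^2/2.
Putting λ = 3.166 gives 5.0118.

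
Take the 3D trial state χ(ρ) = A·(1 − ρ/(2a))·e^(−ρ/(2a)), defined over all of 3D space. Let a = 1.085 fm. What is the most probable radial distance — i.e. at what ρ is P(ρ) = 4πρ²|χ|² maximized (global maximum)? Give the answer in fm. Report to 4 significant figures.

Set d/dρ [P(ρ) = 4πρ²|χ|²] = 0 and solve for ρ > 0.
This gives ρ = a·(√(5) + 3).
With a = 1.085, the most probable radial distance is 5.6811 fm.

ρ ≈ 5.681 fm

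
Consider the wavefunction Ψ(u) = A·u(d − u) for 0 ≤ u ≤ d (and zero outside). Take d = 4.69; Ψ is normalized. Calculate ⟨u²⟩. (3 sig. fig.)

⟨u²⟩ = ∫ u^2 |Ψ|² du over the full domain.
Expanding the polynomial and integrating term by term, since the A² factors cancel between numerator and denominator, ⟨u²⟩ = 2·d^2/7.
With d = 4.69, ⟨u^2⟩ = 6.285.

⟨u^2⟩ ≈ 6.28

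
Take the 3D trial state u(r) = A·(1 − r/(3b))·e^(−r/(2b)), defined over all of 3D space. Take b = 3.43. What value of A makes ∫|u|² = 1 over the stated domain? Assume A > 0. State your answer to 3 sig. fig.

A ≈ 0.0544

We need A² ∫|f|² 4πr² dr = 1, taking the integral from 0 to ∞.
With ∫₀^∞ r^4 e^(−αr) dr = 4!/α^5, with u = A·(1 − r/(3b))·e^(−r/(2b)), the integral evaluates to A²·[8·π·b^3/3].
With b = 3.43: A² = 0.002958 and A = 0.05439.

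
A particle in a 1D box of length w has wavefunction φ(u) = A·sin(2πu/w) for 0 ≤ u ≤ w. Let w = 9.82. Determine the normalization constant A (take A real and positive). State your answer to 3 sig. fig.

A ≈ 0.451

The normalization condition is ∫|φ|² du = 1 from 0 to w.
With ∫₀^w sin²(nπu/w) du = w/2, with φ = A·sin(2πu/w), the integral evaluates to A²·[w/2].
So A² = (w/2)^(−1).
Substituting w = 9.82 gives A² = 0.2037, so A = 0.4513.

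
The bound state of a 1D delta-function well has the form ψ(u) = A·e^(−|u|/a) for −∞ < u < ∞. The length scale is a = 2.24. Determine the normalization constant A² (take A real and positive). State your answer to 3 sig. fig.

A^2 ≈ 0.446

The normalization condition is ∫|ψ|² du = 1 from −∞ to ∞.
Recall ∫₀^∞ u^m e^(−u/β) du = m!·β^(m+1), with ψ = A·e^(−|u|/a), the integral evaluates to A²·[a].
So A² = (a)^(−1).
Substituting a = 2.24 gives A² = 0.4464, so A = 0.6682.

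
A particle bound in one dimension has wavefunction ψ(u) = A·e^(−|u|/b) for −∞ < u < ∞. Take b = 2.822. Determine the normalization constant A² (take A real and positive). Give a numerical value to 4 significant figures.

A^2 ≈ 0.3544

We need A² ∫|f|² du = 1, taking the integral from −∞ to ∞.
With ∫₀^∞ u^0 e^(−αu) du = 0!/α^1, with ψ = A·e^(−|u|/b), the integral evaluates to A²·[b].
Hence A² = 1/[b].
Plugging in b = 2.822 yields A = 0.59528.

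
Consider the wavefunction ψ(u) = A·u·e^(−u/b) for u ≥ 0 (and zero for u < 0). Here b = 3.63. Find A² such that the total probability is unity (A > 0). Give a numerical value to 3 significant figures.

Normalization requires ∫|ψ|² du = 1, integrated from 0 to ∞.
The integral (without the A² prefactor) comes out to b^3/4.
Substituting b = 3.63 gives A² = 0.08363, so A = 0.2892.

A^2 ≈ 0.0836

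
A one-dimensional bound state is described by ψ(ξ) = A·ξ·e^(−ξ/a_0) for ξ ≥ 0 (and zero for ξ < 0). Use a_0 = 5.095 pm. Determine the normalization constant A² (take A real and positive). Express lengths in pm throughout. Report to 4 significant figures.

We need A² ∫|f|² dξ = 1, taking the integral from 0 to ∞.
Carrying out the integral gives A² · a_0^3/4.
With a_0 = 5.095: A² = 0.030243 and A = 0.17391.

A^2 ≈ 0.03024 pm^(-3)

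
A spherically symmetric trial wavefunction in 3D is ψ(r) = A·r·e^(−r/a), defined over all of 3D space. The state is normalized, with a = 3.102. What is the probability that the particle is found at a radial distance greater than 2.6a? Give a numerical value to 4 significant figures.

P ≈ 0.4061

With dV = 4πr²dr, the probability is ∫|ψ|² dV over r > 2.6a.
Normalization gives A² = 1/(3·π·a^5).
Let u = r/a; then A², 4π and the length scale all cancel, so P = ∫_{2.6}^{∞} u^4·e^(-2·u) du ÷ ∫_{0}^{∞} u^4·e^(-2·u) du.
With ∫ u^4·e^(-2·u) du = -(u^4/2 + u^3 + 3·u^2/2 + 3·u/2 + 3/4)·e^(-2·u) + C, the region integral is ≈ 0.304596 and the full one is 3/4.
The region integral divided by the full integral gives P = 0.40613.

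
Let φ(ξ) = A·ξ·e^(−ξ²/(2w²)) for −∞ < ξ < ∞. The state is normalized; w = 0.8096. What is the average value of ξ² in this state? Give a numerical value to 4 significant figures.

The expectation value is the |φ|²-weighted average of ξ^2: ∫ ξ^2|φ|² dξ.
Using the Gaussian integral ∫_{−∞}^{∞} e^(−αξ²) dξ = √(π/α), the ratio of the moment integral to the normalization integral gives ⟨ξ²⟩ = 3·w^2/2.
Putting w = 0.8096 gives 0.98318.

⟨ξ^2⟩ ≈ 0.9832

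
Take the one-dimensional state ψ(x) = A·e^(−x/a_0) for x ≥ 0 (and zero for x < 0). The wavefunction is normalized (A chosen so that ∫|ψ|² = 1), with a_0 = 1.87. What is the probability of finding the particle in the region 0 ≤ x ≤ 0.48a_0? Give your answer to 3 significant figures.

P = ∫_{0}^{0.48a_0} |ψ(x)|² dx.
The normalization integral ∫|ψ|²dx over the whole domain equals a_0/2·A², and A² cancels in the ratio.
In terms of u = x/a_0 (A² and the length scale cancel between numerator and denominator), P = [∫_{0}^{0.48} e^(-2·u) du] / [∫_{0}^{∞} e^(-2·u) du].
With ∫ e^(-2·u) du = -e^(-2·u)/2 + C, the region integral is 1/2 - e^(-24/25)/2 and the full one is 1/2.
Evaluating gives P = 0.6171.

P ≈ 0.617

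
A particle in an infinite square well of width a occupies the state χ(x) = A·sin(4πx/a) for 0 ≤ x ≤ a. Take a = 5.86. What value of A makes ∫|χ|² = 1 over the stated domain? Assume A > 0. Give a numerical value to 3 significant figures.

Normalization requires ∫|χ|² dx = 1, integrated from 0 to a.
With ∫₀^a sin²(nπx/a) dx = a/2, ∫|χ|² dx = A²·(a/2).
Substituting a = 5.86 gives A² = 0.3413, so A = 0.5842.

A ≈ 0.584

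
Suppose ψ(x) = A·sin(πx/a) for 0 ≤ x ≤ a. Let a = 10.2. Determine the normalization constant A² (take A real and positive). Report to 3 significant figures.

The normalization condition is ∫|ψ|² dx = 1 from 0 to a.
Using sin²θ = (1 − cos 2θ)/2, carrying out the integral gives A² · a/2.
Setting this equal to 1 gives A² = 1/(a/2).
With a = 10.2: A² = 0.1961 and A = 0.4428.

A^2 ≈ 0.196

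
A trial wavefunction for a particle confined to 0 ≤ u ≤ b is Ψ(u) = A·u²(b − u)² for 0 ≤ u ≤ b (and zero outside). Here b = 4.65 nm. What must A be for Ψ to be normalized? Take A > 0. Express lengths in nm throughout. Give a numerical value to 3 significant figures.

A ≈ 0.0249 nm^(-9/2)

We need A² ∫|f|² du = 1, taking the integral from 0 to b.
Expanding the polynomial and integrating term by term, ∫|Ψ|² du = A²·(b^9/630).
Setting this equal to 1 gives A² = 1/(b^9/630).
Substituting b = 4.65 gives A² = 0.0006198, so A = 0.02490.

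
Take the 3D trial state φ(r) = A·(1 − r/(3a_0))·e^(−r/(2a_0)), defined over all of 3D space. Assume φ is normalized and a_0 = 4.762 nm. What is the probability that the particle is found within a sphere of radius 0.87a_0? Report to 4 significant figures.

P ≈ 0.1100

Integrate the radial probability density 4πr²|φ|² over r ≤ 0.87a_0.
Normalization gives A² = 1/(8·π·a_0^3/3).
Substituting u = r/a_0, A², 4π and the length scale all cancel in the ratio: P = ∫_{0}^{0.87} u^2·(1 - u/3)^2·e^(-u) du / ∫_{0}^{∞} u^2·(1 - u/3)^2·e^(-u) du.
Using ∫ u^2·(1 - u/3)^2·e^(-u) du = (-u^4 + 2·u^3 - 3·u^2 - 6·u - 6)·e^(-u)/9, the numerator is ≈ 0.0733106 and the denominator is 2/3.
This evaluates to P = 0.10997.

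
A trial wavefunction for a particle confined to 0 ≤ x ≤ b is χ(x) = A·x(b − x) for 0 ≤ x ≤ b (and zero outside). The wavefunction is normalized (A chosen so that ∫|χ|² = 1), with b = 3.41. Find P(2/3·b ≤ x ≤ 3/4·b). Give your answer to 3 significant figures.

|χ|² is the probability density, so P = ∫_{2/3·b}^{3/4·b} |χ|² dx.
With A² fixed by ∫|χ|² = 1, i.e. A² = (b^5/30)^(−1), substitute and integrate.
Let u = x/b; then A² and the length scale cancel, so P = ∫_{2/3}^{3/4} u^2·(1 - u)^2 du ÷ ∫_{0}^{1} u^2·(1 - u)^2 du.
Using ∫ u^2·(1 - u)^2 du = u^3·(6·u^2 - 15·u + 10)/30, the numerator is ≈ 0.0035454 and the denominator is 1/30.
The result is P = 0.1064.

P ≈ 0.106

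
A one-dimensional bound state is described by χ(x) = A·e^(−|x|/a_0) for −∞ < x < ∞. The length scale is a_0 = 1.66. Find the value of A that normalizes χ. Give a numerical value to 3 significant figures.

Require ∫ |χ|² dx = 1 over the whole domain.
Carrying out the integral gives A² · a_0.
Hence A² = 1/[a_0].
With a_0 = 1.66: A² = 0.6024 and A = 0.7762.

A ≈ 0.776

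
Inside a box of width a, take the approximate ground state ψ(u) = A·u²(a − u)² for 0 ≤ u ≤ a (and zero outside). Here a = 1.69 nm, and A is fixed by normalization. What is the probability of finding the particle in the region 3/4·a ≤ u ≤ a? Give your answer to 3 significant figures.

The probability is P = ∫ |ψ|² du over [3/4·a, a].
With A² fixed by ∫|ψ|² = 1, i.e. A² = (a^9/630)^(−1), substitute and integrate.
Let t = u/a; then A² and the length scale cancel, so P = ∫_{3/4}^{1} t^4·(1 - t)^4 dt ÷ ∫_{0}^{1} t^4·(1 - t)^4 dt.
With ∫ t^4·(1 - t)^4 dt = t^5·(70·t^4 - 315·t^3 + 540·t^2 - 420·t + 126)/630 + C, the region integral is ≈ 0.000077662 and the full one is 1/630.
The result is P = 0.04893.

P ≈ 0.0489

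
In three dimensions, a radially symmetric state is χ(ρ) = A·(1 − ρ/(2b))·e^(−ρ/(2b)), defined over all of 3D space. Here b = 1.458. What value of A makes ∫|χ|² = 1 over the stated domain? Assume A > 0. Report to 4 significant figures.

Normalization requires ∫|χ|² 4πρ² dρ = 1, integrated from 0 to ∞.
Recall ∫₀^∞ ρ^m e^(−ρ/β) dρ = m!·β^(m+1), carrying out the integral gives A² · 8·π·b^3.
Setting this equal to 1 gives A² = 1/(8·π·b^3).
Plugging in b = 1.458 yields A = 0.11330.

A ≈ 0.1133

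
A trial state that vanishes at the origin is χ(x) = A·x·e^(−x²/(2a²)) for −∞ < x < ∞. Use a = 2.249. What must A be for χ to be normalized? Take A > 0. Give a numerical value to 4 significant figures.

Normalization requires ∫|χ|² dx = 1, integrated from −∞ to ∞.
Using the Gaussian integral ∫_{−∞}^{∞} e^(−αx²) dx = √(π/α), with χ = A·x·e^(−x²/(2a²)), the integral evaluates to A²·[√(π)·a^3/2].
Hence A² = 1/[√(π)·a^3/2].
Substituting a = 2.249 gives A² = 0.099194, so A = 0.31495.

A ≈ 0.3150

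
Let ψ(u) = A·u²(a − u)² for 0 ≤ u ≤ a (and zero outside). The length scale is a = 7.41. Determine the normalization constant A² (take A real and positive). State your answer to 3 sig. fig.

Normalization requires ∫|ψ|² du = 1, integrated from 0 to a.
Expanding the polynomial and integrating term by term, with ψ = A·u²(a − u)², the integral evaluates to A²·[a^9/630].
With a = 7.41: A² = 0.000009354 and A = 0.003058.

A^2 ≈ 0.00000935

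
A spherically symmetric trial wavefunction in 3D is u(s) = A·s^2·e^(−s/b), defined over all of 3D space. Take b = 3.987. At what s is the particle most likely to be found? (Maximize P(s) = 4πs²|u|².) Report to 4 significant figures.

Differentiate P(s) = 4πs²|u|² with respect to s and set to zero.
Solving yields s = 3·b.
With b = 3.987, the most probable radial distance is 11.961.

s ≈ 11.96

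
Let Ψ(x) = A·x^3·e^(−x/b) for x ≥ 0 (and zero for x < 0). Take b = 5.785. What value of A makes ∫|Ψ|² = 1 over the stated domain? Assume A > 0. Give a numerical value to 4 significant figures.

A ≈ 0.0009055

We need A² ∫|f|² dx = 1, taking the integral from 0 to ∞.
Carrying out the integral gives A² · 45·b^7/8.
Setting this equal to 1 gives A² = 1/(45·b^7/8).
With b = 5.785: A² = 8.1989E-7 and A = 0.00090548.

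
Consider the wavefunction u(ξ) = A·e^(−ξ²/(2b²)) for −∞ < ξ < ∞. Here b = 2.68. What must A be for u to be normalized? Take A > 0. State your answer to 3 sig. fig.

A ≈ 0.459

We need A² ∫|f|² dξ = 1, taking the integral from −∞ to ∞.
Using the Gaussian integral ∫_{−∞}^{∞} e^(−αξ²) dξ = √(π/α), carrying out the integral gives A² · √(π)·b.
Setting this equal to 1 gives A² = 1/(√(π)·b).
With b = 2.68: A² = 0.2105 and A = 0.4588.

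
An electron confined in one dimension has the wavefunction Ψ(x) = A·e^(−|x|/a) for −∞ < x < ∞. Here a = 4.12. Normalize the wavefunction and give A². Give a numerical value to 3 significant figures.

We need A² ∫|f|² dx = 1, taking the integral from −∞ to ∞.
Carrying out the integral gives A² · a.
Setting this equal to 1 gives A² = 1/(a).
Plugging in a = 4.12 yields A = 0.4927.

A^2 ≈ 0.243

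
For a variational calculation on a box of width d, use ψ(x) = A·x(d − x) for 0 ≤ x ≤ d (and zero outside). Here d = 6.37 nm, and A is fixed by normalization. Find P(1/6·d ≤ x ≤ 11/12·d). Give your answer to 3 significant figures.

P = ∫_{1/6·d}^{11/12·d} |ψ(x)|² dx.
With A² fixed by ∫|ψ|² = 1, i.e. A² = (d^5/30)^(−1), substitute and integrate.
In terms of u = x/d (A² and the length scale cancel between numerator and denominator), P = [∫_{1/6}^{11/12} u^2·(1 - u)^2 du] / [∫_{0}^{1} u^2·(1 - u)^2 du].
An antiderivative of u^2·(1 - u)^2 is u^3·(6·u^2 - 15·u + 10)/30; evaluating from 1/6 to 11/12 gives ≈ 0.031981, while the full integral is 1/30.
This works out to P = 4421/4608.

P ≈ 0.959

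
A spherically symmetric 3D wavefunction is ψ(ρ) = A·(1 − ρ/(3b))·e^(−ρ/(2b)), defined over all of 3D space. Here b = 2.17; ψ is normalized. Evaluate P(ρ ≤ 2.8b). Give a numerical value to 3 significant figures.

P ≈ 0.353

P = ∫ |ψ|² 4πρ² dρ over ρ ≤ 2.8b.
A² is fixed by ∫₀^∞ 4πρ²|ψ|² dρ = 1, i.e. A² = (8·π·b^3/3)^(−1).
Substituting u = ρ/b, A², 4π and the length scale all cancel in the ratio: P = ∫_{0}^{2.8} u^2·(1 - u/3)^2·e^(-u) du / ∫_{0}^{∞} u^2·(1 - u/3)^2·e^(-u) du.
Using ∫ u^2·(1 - u/3)^2·e^(-u) du = (-u^4 + 2·u^3 - 3·u^2 - 6·u - 6)·e^(-u)/9, the numerator is ≈ 0.23504 and the denominator is 2/3.
Taking the ratio yields P = 0.3526.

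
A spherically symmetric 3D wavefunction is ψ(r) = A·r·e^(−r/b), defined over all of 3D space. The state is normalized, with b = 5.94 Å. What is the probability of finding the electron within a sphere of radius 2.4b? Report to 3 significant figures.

P ≈ 0.524

With dV = 4πr²dr, the probability is ∫|ψ|² dV over r ≤ 2.4b.
A² is fixed by ∫₀^∞ 4πr²|ψ|² dr = 1, i.e. A² = (3·π·b^5)^(−1).
Substituting u = r/b, A², 4π and the length scale all cancel in the ratio: P = ∫_{0}^{2.4} u^4·e^(-2·u) du / ∫_{0}^{∞} u^4·e^(-2·u) du.
An antiderivative of u^4·e^(-2·u) is -(u^4/2 + u^3 + 3·u^2/2 + 3·u/2 + 3/4)·e^(-2·u); evaluating from 0 to 2.4 gives ≈ 0.39281, while the full integral is 3/4.
Taking the ratio yields P = 0.5237.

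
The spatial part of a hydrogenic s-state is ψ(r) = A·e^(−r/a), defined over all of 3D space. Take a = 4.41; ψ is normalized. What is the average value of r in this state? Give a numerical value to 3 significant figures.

The expectation value is the |ψ|²-weighted average of r: ∫ r|ψ|² 4πr² dr.
Recall ∫₀^∞ r^m e^(−r/β) dr = m!·β^(m+1), since the A² factors cancel between numerator and denominator, ⟨r⟩ = 3·a/2.
With a = 4.41, ⟨r⟩ = 6.615.

⟨r⟩ ≈ 6.62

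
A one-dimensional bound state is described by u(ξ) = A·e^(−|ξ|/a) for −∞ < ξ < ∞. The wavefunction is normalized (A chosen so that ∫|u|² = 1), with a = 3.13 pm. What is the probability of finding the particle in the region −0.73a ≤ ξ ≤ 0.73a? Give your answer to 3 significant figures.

P ≈ 0.768

|u|² is the probability density, so P = ∫_{−0.73a}^{0.73a} |u|² dξ.
With A² fixed by ∫|u|² = 1, i.e. A² = (a)^(−1), substitute and integrate.
Both integrals are even about ξ = 0, so only the ξ ≥ 0 halves are needed (the factors of 2 cancel). Substituting t = ξ/a, A² and the length scale cancel in the ratio: P = ∫_{0}^{0.73} e^(-2·t) dt / ∫_{0}^{∞} e^(-2·t) dt.
With ∫ e^(-2·t) dt = -e^(-2·t)/2 + C, the region integral is 1/2 - e^(-73/50)/2 and the full one is 1/2.
This works out to P = 0.7678.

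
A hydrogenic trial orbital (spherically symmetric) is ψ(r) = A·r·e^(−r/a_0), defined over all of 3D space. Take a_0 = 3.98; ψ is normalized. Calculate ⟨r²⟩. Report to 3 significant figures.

⟨r^2⟩ ≈ 119

⟨r²⟩ = ∫ r^2 |ψ|² 4πr² dr over the full domain.
Evaluating both integrals, ⟨r²⟩ = 15·a_0^2/2.
Putting a_0 = 3.98 gives 118.8.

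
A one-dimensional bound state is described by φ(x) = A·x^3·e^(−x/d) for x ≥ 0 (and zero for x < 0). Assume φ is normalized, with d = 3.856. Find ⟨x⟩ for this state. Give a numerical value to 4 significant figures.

⟨x⟩ ≈ 13.50

By definition ⟨x⟩ = ∫ x |φ(x)|² dx.
The ratio of the moment integral to the normalization integral gives ⟨x⟩ = 7·d/2.
With d = 3.856, ⟨x⟩ = 13.496.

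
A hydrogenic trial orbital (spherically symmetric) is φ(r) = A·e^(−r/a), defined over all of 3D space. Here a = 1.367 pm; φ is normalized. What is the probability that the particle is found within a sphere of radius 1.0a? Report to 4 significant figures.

Integrate the radial probability density 4πr²|φ|² over r ≤ 1.0a.
The full normalization integral is A²·[π·a^3] = 1, fixing A².
Substituting u = r/a, A², 4π and the length scale all cancel in the ratio: P = ∫_{0}^{1.0} u^2·e^(-2·u) du / ∫_{0}^{∞} u^2·e^(-2·u) du.
Using ∫ u^2·e^(-2·u) du = -(2·u^2 + 2·u + 1)·e^(-2·u)/4, the numerator is 1/4 - 5·e^(-2)/4 and the denominator is 1/4.
This evaluates to P = 0.32332.

P ≈ 0.3233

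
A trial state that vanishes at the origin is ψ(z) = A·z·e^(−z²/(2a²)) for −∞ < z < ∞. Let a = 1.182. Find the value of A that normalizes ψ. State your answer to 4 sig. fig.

We need A² ∫|f|² dz = 1, taking the integral from −∞ to ∞.
The integral (without the A² prefactor) comes out to √(π)·a^3/2.
Plugging in a = 1.182 yields A = 0.82661.

A ≈ 0.8266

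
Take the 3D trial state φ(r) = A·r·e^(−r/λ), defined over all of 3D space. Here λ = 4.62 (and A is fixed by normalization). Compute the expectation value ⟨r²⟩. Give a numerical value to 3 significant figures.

⟨r^2⟩ ≈ 160

The expectation value is the |φ|²-weighted average of r^2: ∫ r^2|φ|² 4πr² dr.
Recall ∫₀^∞ r^m e^(−r/β) dr = m!·β^(m+1), the ratio of the moment integral to the normalization integral gives ⟨r²⟩ = 15·λ^2/2.
With λ = 4.62, ⟨r^2⟩ = 160.1.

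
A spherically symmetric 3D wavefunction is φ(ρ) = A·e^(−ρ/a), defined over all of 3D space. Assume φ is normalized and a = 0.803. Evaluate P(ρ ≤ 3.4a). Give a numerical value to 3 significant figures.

With dV = 4πρ²dρ, the probability is ∫|φ|² dV over ρ ≤ 3.4a.
Normalization gives A² = 1/(π·a^3).
In terms of u = ρ/a (A², 4π and the length scale all cancel between numerator and denominator), P = [∫_{0}^{3.4} u^2·e^(-2·u) du] / [∫_{0}^{∞} u^2·e^(-2·u) du].
Using ∫ u^2·e^(-2·u) du = -(2·u^2 + 2·u + 1)·e^(-2·u)/4, the numerator is 1/4 - 773·e^(-34/5)/100 and the denominator is 1/4.
Taking the ratio yields P = 0.9656.

P ≈ 0.966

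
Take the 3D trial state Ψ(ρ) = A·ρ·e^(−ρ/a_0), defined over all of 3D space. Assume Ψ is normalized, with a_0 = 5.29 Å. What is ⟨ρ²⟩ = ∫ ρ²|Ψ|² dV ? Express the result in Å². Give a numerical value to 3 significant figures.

The expectation value is the |Ψ|²-weighted average of ρ^2: ∫ ρ^2|Ψ|² 4πρ² dρ.
Using ∫₀^∞ ρⁿ e^(−αρ) dρ = n!/αⁿ⁺¹, evaluating both integrals, ⟨ρ²⟩ = 15·a_0^2/2.
Putting a_0 = 5.29 gives 209.9.

⟨ρ^2⟩ ≈ 210 Å^2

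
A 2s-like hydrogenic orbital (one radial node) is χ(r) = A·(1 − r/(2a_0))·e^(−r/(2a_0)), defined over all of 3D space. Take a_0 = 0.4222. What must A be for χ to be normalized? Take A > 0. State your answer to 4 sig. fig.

A ≈ 0.7271

Require ∫ |χ|² 4πr² dr = 1 over the whole domain.
(Spherical symmetry: dV = 4πr² dr.)
The integral (without the A² prefactor) comes out to 8·π·a_0^3.
Hence A² = 1/[8·π·a_0^3].
Substituting a_0 = 0.4222 gives A² = 0.52870, so A = 0.72711.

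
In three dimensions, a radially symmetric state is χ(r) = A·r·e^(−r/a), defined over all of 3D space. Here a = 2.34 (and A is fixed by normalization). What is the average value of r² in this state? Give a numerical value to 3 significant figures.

⟨r^2⟩ ≈ 41.1

By definition ⟨r²⟩ = ∫ r^2 |χ(r)|² 4πr² dr.
Recall ∫₀^∞ r^m e^(−r/β) dr = m!·β^(m+1), the ratio of the moment integral to the normalization integral gives ⟨r²⟩ = 15·a^2/2.
With a = 2.34, ⟨r^2⟩ = 41.07.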